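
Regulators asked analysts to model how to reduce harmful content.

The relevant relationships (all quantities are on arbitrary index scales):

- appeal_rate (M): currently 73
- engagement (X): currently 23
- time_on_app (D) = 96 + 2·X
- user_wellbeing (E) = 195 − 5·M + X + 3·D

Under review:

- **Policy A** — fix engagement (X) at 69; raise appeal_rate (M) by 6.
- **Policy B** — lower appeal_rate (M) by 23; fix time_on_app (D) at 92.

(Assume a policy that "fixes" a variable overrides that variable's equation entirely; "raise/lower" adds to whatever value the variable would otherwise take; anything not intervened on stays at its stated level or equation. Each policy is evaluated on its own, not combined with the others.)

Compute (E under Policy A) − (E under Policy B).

327

Policy A (X := 69, M + 6):
  M = 73 + 6 = 79
  X = 69
  D = 96 + 2·69 = 234
  E = 195 − 5·79 + 69 + 3·234 = 571
Policy B (M − 23, D := 92):
  M = 73 − 23 = 50
  X = 23
  D = 92
  E = 195 − 5·50 + 23 + 3·92 = 244
E: 571 − 244 = 327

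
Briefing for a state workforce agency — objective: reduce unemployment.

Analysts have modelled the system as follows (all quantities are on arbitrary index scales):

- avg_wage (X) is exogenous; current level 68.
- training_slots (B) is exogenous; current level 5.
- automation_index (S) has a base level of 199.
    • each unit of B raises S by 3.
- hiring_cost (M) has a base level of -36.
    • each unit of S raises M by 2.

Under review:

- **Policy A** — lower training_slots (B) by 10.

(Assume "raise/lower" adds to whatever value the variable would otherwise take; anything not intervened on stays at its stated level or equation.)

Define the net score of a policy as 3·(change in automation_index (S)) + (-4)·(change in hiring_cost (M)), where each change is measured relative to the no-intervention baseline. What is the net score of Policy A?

Baseline:
  B = 5
  S = 199 + 3·5 = 214
  M = -36 + 2·214 = 392
Policy A (B − 10):
  B = 5 − 10 = -5
  S = 199 + 3·(-5) = 184
  M = -36 + 2·184 = 332
ΔS = 184 − 214 = -30; ΔM = 332 − 392 = -60
Score = 3·(-30) + (-4)·(-60) = 150

150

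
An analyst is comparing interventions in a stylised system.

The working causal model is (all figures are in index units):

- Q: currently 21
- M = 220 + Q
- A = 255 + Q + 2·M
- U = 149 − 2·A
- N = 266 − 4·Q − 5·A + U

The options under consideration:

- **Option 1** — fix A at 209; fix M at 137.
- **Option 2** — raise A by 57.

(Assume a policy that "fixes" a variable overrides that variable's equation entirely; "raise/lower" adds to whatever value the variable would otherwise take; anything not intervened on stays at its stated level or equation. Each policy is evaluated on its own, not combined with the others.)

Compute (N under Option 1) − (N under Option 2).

Option 1 (A := 209, M := 137):
  Q = 21
  M = 137
  A = 209
  U = 149 − 2·209 = -269
  N = 266 − 4·21 − 5·209 + (-269) = -1132
Option 2 (A + 57):
  Q = 21
  M = 220 + 21 = 241
  A = 255 + 21 + 2·241 (+57 from intervention) = 815
  U = 149 − 2·815 = -1481
  N = 266 − 4·21 − 5·815 + (-1481) = -5374
N: -1132 − (-5374) = 4242

4242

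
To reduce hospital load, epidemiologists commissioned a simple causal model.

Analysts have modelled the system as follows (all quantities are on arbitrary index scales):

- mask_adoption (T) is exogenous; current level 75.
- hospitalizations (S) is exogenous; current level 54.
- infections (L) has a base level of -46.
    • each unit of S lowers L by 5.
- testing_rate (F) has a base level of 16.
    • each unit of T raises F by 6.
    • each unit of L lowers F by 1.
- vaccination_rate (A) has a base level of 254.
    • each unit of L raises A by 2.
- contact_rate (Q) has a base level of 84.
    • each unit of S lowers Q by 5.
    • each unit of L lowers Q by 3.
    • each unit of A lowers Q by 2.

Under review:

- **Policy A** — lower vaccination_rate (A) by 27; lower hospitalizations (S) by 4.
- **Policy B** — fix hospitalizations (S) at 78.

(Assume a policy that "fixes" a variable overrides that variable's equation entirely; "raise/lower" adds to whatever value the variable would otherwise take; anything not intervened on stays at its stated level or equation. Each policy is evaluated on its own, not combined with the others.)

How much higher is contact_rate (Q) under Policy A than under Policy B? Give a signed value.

-786

Policy A (A − 27, S − 4):
  S = 54 − 4 = 50
  L = -46 − 5·50 = -296
  A = 254 + 2·(-296) (−27 from intervention) = -365
  Q = 84 − 5·50 − 3·(-296) − 2·(-365) = 1452
Policy B (S := 78):
  S = 78
  L = -46 − 5·78 = -436
  A = 254 + 2·(-436) = -618
  Q = 84 − 5·78 − 3·(-436) − 2·(-618) = 2238
Q: 1452 − 2238 = -786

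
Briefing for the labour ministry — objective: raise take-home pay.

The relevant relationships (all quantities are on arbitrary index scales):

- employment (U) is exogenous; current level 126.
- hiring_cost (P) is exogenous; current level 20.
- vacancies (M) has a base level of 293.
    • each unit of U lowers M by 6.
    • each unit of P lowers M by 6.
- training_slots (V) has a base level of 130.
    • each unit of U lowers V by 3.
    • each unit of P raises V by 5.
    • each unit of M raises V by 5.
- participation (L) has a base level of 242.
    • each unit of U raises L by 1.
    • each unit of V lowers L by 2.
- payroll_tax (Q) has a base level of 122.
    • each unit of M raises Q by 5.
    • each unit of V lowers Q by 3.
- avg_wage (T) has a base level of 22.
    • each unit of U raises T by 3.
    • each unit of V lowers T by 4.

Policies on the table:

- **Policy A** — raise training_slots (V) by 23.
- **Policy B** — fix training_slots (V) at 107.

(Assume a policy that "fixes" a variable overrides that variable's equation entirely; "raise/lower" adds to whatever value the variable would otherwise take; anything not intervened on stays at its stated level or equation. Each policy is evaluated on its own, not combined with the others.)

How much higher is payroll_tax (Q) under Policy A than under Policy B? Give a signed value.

Policy A (V + 23):
  U = 126
  P = 20
  M = 293 − 6·126 − 6·20 = -583
  V = 130 − 3·126 + 5·20 + 5·(-583) (+23 from intervention) = -3040
  Q = 122 + 5·(-583) − 3·(-3040) = 6327
Policy B (V := 107):
  U = 126
  P = 20
  M = 293 − 6·126 − 6·20 = -583
  V = 107
  Q = 122 + 5·(-583) − 3·107 = -3114
Q: 6327 − (-3114) = 9441

9441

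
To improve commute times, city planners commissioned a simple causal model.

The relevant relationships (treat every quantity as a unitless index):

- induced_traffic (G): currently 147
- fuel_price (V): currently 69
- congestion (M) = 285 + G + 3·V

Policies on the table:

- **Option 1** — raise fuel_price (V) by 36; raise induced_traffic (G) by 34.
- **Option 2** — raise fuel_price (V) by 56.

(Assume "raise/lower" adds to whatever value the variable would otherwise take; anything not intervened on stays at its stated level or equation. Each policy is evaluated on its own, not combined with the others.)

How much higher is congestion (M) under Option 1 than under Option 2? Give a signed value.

-26

Option 1 (V + 36, G + 34):
  G = 147 + 34 = 181
  V = 69 + 36 = 105
  M = 285 + 181 + 3·105 = 781
Option 2 (V + 56):
  G = 147
  V = 69 + 56 = 125
  M = 285 + 147 + 3·125 = 807
M: 781 − 807 = -26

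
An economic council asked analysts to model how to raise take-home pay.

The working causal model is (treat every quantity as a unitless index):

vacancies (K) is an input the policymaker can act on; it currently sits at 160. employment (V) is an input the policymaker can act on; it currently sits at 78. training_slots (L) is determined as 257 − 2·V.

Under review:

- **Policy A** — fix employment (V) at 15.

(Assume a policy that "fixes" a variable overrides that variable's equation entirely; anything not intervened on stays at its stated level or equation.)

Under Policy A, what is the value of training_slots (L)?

Policy A (V := 15):
  V = 15
  L = 257 − 2·15 = 227

227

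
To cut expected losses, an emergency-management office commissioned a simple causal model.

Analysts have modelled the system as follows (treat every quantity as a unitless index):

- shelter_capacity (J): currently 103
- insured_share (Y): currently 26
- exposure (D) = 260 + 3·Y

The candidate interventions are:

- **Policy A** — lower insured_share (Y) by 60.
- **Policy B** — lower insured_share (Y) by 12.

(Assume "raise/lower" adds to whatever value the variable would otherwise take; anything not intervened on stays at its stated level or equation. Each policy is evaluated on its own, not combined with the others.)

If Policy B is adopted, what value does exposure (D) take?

Policy B (Y − 12):
  Y = 26 − 12 = 14
  D = 260 + 3·14 = 302

302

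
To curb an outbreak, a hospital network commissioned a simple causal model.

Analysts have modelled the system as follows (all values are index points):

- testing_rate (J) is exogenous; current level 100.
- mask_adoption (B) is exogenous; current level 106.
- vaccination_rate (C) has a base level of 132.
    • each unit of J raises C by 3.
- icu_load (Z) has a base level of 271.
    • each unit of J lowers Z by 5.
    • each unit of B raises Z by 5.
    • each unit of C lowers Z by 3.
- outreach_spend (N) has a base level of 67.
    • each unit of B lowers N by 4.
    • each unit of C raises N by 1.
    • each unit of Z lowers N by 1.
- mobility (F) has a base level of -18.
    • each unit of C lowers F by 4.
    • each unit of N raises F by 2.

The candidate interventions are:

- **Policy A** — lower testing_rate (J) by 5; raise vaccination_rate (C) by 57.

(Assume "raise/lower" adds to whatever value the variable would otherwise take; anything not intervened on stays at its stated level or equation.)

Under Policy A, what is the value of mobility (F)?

512

Policy A (J − 5, C + 57):
  J = 100 − 5 = 95
  B = 106
  C = 132 + 3·95 (+57 from intervention) = 474
  Z = 271 − 5·95 + 5·106 − 3·474 = -1096
  N = 67 − 4·106 + 474 − (-1096) = 1213
  F = -18 − 4·474 + 2·1213 = 512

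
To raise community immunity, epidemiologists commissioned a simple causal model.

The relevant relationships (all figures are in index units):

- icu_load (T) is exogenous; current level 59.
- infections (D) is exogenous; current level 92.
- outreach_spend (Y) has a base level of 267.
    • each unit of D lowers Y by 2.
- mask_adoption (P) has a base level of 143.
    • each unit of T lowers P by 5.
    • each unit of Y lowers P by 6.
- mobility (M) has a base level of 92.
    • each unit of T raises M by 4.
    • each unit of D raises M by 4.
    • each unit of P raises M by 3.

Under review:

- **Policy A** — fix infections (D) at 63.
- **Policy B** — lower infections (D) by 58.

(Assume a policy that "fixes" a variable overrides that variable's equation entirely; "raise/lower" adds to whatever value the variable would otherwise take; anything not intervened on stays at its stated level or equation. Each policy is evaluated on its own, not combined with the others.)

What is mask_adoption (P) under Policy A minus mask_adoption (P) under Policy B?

348

Policy A (D := 63):
  T = 59
  D = 63
  Y = 267 − 2·63 = 141
  P = 143 − 5·59 − 6·141 = -998
Policy B (D − 58):
  T = 59
  D = 92 − 58 = 34
  Y = 267 − 2·34 = 199
  P = 143 − 5·59 − 6·199 = -1346
P: -998 − (-1346) = 348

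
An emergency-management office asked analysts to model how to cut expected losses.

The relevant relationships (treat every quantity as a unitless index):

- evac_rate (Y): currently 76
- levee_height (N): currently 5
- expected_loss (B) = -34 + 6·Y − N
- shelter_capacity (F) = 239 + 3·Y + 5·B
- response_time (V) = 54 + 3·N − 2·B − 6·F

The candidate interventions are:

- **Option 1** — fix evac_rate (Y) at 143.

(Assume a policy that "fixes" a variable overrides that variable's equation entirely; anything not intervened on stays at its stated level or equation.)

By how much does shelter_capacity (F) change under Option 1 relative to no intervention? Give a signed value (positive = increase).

2211

Baseline:
  Y = 76
  N = 5
  B = -34 + 6·76 − 5 = 417
  F = 239 + 3·76 + 5·417 = 2552
Option 1 (Y := 143):
  Y = 143
  N = 5
  B = -34 + 6·143 − 5 = 819
  F = 239 + 3·143 + 5·819 = 4763
Change in F: 4763 − 2552 = 2211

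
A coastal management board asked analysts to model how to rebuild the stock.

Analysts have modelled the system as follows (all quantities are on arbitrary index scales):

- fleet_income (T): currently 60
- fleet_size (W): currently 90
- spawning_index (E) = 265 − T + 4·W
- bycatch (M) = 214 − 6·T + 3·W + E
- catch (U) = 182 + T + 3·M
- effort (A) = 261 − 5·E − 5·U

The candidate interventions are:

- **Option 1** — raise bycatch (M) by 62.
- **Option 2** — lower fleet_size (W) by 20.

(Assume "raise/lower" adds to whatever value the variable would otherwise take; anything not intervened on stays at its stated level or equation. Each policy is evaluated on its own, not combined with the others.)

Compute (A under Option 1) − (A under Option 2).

-3430

Option 1 (M + 62):
  T = 60
  W = 90
  E = 265 − 60 + 4·90 = 565
  M = 214 − 6·60 + 3·90 + 565 (+62 from intervention) = 751
  U = 182 + 60 + 3·751 = 2495
  A = 261 − 5·565 − 5·2495 = -15039
Option 2 (W − 20):
  T = 60
  W = 90 − 20 = 70
  E = 265 − 60 + 4·70 = 485
  M = 214 − 6·60 + 3·70 + 485 = 549
  U = 182 + 60 + 3·549 = 1889
  A = 261 − 5·485 − 5·1889 = -11609
A: -15039 − (-11609) = -3430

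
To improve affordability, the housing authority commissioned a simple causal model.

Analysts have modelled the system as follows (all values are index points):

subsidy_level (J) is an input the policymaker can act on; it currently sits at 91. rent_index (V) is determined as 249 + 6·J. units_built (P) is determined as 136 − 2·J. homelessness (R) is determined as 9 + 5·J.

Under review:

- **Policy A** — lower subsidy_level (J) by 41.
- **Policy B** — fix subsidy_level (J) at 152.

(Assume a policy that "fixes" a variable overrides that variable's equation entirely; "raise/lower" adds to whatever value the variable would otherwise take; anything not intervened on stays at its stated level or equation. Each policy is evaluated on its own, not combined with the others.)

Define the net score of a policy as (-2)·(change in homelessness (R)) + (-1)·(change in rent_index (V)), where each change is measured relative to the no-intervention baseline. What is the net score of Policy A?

Baseline:
  J = 91
  V = 249 + 6·91 = 795
  R = 9 + 5·91 = 464
Policy A (J − 41):
  J = 91 − 41 = 50
  V = 249 + 6·50 = 549
  R = 9 + 5·50 = 259
ΔR = 259 − 464 = -205; ΔV = 549 − 795 = -246
Score = (-2)·(-205) + (-1)·(-246) = 656

656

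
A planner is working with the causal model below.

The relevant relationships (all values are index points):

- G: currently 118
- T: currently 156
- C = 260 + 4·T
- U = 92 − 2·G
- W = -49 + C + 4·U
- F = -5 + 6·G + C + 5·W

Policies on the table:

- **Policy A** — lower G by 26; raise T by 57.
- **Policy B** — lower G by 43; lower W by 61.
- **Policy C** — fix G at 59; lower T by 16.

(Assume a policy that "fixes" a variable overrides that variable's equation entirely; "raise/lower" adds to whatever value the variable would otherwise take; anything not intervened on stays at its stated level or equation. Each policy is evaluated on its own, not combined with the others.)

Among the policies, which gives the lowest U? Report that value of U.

Policy A (G − 26, T + 57):
  G = 118 − 26 = 92
  U = 92 − 2·92 = -92
Policy B (G − 43, W − 61):
  G = 118 − 43 = 75
  U = 92 − 2·75 = -58
Policy C (G := 59, T − 16):
  G = 59
  U = 92 − 2·59 = -26
Comparing — Policy A: U=-92, Policy B: U=-58, Policy C: U=-26. Lowest is -92 (Policy A).

-92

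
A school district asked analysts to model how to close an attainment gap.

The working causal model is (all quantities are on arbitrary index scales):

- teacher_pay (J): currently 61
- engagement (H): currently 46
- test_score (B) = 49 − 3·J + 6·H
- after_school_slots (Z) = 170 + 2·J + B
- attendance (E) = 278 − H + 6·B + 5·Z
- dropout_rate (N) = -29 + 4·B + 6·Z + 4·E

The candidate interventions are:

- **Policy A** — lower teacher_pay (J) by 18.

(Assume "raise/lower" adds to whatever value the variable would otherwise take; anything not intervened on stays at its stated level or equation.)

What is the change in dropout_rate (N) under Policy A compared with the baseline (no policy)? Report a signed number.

1980

Baseline:
  J = 61
  H = 46
  B = 49 − 3·61 + 6·46 = 142
  Z = 170 + 2·61 + 142 = 434
  E = 278 − 46 + 6·142 + 5·434 = 3254
  N = -29 + 4·142 + 6·434 + 4·3254 = 16159
Policy A (J − 18):
  J = 61 − 18 = 43
  H = 46
  B = 49 − 3·43 + 6·46 = 196
  Z = 170 + 2·43 + 196 = 452
  E = 278 − 46 + 6·196 + 5·452 = 3668
  N = -29 + 4·196 + 6·452 + 4·3668 = 18139
Change in N: 18139 − 16159 = 1980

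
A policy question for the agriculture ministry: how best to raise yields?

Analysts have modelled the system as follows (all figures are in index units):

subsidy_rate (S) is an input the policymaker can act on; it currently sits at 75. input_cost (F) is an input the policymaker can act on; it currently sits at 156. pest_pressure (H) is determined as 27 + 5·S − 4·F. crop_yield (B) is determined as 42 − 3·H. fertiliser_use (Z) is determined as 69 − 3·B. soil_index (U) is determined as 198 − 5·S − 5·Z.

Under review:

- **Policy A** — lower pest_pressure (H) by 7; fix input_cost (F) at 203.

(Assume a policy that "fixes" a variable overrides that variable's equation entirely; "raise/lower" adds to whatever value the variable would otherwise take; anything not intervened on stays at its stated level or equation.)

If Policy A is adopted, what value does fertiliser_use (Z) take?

-3810

Policy A (H − 7, F := 203):
  S = 75
  F = 203
  H = 27 + 5·75 − 4·203 (−7 from intervention) = -417
  B = 42 − 3·(-417) = 1293
  Z = 69 − 3·1293 = -3810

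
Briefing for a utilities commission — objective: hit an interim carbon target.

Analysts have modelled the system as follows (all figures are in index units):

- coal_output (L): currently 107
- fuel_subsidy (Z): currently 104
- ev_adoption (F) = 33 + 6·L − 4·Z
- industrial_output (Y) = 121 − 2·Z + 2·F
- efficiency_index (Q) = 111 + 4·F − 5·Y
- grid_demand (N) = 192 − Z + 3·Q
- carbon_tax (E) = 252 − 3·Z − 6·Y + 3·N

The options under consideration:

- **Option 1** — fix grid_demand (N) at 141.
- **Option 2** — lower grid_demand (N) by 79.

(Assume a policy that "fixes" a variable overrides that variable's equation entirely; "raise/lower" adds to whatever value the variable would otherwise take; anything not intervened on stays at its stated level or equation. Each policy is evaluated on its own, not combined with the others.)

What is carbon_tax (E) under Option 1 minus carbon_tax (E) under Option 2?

Option 1 (N := 141):
  L = 107
  Z = 104
  F = 33 + 6·107 − 4·104 = 259
  Y = 121 − 2·104 + 2·259 = 431
  Q = 111 + 4·259 − 5·431 = -1008
  N = 141
  E = 252 − 3·104 − 6·431 + 3·141 = -2223
Option 2 (N − 79):
  L = 107
  Z = 104
  F = 33 + 6·107 − 4·104 = 259
  Y = 121 − 2·104 + 2·259 = 431
  Q = 111 + 4·259 − 5·431 = -1008
  N = 192 − 104 + 3·(-1008) (−79 from intervention) = -3015
  E = 252 − 3·104 − 6·431 + 3·(-3015) = -11691
E: -2223 − (-11691) = 9468

9468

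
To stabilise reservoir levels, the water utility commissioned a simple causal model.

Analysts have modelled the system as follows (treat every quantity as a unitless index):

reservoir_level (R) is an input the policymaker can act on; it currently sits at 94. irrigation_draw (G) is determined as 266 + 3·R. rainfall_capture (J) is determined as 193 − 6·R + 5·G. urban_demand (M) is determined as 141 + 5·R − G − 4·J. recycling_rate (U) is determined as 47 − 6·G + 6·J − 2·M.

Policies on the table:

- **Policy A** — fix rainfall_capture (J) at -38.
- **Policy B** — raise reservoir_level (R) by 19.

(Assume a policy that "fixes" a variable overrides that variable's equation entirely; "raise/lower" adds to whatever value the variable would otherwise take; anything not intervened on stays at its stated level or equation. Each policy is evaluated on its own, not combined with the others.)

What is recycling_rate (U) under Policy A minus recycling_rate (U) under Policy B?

Policy A (J := -38):
  R = 94
  G = 266 + 3·94 = 548
  J = -38
  M = 141 + 5·94 − 548 − 4·(-38) = 215
  U = 47 − 6·548 + 6·(-38) − 2·215 = -3899
Policy B (R + 19):
  R = 94 + 19 = 113
  G = 266 + 3·113 = 605
  J = 193 − 6·113 + 5·605 = 2540
  M = 141 + 5·113 − 605 − 4·2540 = -10059
  U = 47 − 6·605 + 6·2540 − 2·(-10059) = 31775
U: -3899 − 31775 = -35674

-35674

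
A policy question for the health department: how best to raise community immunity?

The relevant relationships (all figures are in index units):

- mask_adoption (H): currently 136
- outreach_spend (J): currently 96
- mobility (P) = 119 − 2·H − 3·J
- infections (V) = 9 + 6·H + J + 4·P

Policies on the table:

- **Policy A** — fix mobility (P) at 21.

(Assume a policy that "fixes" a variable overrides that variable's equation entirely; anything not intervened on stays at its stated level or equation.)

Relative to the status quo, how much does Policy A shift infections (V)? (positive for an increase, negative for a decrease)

1848

Baseline:
  H = 136
  J = 96
  P = 119 − 2·136 − 3·96 = -441
  V = 9 + 6·136 + 96 + 4·(-441) = -843
Policy A (P := 21):
  H = 136
  J = 96
  P = 21
  V = 9 + 6·136 + 96 + 4·21 = 1005
Change in V: 1005 − (-843) = 1848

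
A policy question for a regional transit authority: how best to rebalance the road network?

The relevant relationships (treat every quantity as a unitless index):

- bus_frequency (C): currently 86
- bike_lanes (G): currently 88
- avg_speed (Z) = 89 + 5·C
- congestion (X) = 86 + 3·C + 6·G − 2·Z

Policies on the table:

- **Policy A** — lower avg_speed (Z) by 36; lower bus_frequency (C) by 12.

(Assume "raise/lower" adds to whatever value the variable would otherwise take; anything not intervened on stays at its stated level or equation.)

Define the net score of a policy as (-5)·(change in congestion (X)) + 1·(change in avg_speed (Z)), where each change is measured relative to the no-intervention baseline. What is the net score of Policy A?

-876

Baseline:
  C = 86
  G = 88
  Z = 89 + 5·86 = 519
  X = 86 + 3·86 + 6·88 − 2·519 = -166
Policy A (Z − 36, C − 12):
  C = 86 − 12 = 74
  G = 88
  Z = 89 + 5·74 (−36 from intervention) = 423
  X = 86 + 3·74 + 6·88 − 2·423 = -10
ΔX = -10 − (-166) = 156; ΔZ = 423 − 519 = -96
Score = (-5)·156 + 1·(-96) = -876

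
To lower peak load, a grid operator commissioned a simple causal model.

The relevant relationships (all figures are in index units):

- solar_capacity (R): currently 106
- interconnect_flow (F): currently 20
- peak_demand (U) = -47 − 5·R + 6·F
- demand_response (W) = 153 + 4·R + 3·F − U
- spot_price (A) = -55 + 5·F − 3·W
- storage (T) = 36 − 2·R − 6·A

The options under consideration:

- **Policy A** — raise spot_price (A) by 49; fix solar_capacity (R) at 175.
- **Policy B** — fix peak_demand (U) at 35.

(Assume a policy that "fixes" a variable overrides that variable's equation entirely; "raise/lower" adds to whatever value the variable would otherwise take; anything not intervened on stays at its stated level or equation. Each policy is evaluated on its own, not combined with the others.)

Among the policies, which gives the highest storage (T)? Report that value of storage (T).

Policy A (A + 49, R := 175):
  R = 175
  F = 20
  U = -47 − 5·175 + 6·20 = -802
  W = 153 + 4·175 + 3·20 − (-802) = 1715
  A = -55 + 5·20 − 3·1715 (+49 from intervention) = -5051
  T = 36 − 2·175 − 6·(-5051) = 29992
Policy B (U := 35):
  R = 106
  F = 20
  U = 35
  W = 153 + 4·106 + 3·20 − 35 = 602
  A = -55 + 5·20 − 3·602 = -1761
  T = 36 − 2·106 − 6·(-1761) = 10390
Comparing — Policy A: T=29992, Policy B: T=10390. Highest is 29992 (Policy A).

29992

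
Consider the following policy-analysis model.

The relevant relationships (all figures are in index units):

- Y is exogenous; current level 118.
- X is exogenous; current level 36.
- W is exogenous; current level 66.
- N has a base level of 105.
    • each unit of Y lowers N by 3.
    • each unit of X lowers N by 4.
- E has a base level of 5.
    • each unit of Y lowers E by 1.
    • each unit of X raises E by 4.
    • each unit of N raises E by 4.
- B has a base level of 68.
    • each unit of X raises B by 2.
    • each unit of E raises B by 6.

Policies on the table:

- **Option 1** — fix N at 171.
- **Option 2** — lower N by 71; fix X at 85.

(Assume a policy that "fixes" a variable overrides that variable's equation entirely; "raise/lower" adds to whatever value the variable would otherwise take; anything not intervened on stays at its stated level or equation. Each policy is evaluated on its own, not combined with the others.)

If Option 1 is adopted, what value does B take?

Option 1 (N := 171):
  Y = 118
  X = 36
  N = 171
  E = 5 − 118 + 4·36 + 4·171 = 715
  B = 68 + 2·36 + 6·715 = 4430

4430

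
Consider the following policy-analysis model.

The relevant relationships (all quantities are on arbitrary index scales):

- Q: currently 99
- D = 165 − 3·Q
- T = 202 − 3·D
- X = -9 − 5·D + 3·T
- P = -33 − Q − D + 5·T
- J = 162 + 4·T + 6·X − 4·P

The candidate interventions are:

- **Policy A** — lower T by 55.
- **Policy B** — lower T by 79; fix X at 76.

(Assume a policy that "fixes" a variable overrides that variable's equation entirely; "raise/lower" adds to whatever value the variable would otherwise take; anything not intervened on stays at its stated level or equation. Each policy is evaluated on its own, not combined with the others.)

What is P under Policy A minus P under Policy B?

Policy A (T − 55):
  Q = 99
  D = 165 − 3·99 = -132
  T = 202 − 3·(-132) (−55 from intervention) = 543
  P = -33 − 99 − (-132) + 5·543 = 2715
Policy B (T − 79, X := 76):
  Q = 99
  D = 165 − 3·99 = -132
  T = 202 − 3·(-132) (−79 from intervention) = 519
  P = -33 − 99 − (-132) + 5·519 = 2595
P: 2715 − 2595 = 120

120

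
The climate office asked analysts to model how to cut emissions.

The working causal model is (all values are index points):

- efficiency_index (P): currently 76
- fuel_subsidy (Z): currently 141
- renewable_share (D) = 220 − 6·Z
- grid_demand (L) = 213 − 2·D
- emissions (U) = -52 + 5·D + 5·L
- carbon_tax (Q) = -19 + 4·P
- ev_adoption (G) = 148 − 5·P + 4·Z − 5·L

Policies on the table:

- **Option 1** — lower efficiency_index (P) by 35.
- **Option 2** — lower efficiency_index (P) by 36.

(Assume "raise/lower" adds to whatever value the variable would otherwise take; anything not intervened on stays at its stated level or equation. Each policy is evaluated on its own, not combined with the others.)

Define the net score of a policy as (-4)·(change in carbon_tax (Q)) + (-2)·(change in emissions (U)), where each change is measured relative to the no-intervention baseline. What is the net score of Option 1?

Baseline:
  P = 76
  Z = 141
  D = 220 − 6·141 = -626
  L = 213 − 2·(-626) = 1465
  U = -52 + 5·(-626) + 5·1465 = 4143
  Q = -19 + 4·76 = 285
Option 1 (P − 35):
  P = 76 − 35 = 41
  Z = 141
  D = 220 − 6·141 = -626
  L = 213 − 2·(-626) = 1465
  U = -52 + 5·(-626) + 5·1465 = 4143
  Q = -19 + 4·41 = 145
ΔQ = 145 − 285 = -140; ΔU = 4143 − 4143 = 0
Score = (-4)·(-140) + (-2)·0 = 560

560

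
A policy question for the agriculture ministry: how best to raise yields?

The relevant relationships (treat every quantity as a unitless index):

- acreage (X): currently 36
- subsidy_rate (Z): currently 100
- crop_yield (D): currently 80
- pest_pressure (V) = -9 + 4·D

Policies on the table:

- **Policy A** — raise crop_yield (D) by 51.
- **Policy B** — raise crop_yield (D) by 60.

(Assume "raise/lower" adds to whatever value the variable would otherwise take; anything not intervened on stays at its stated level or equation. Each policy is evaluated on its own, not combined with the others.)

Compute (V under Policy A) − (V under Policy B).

-36

Policy A (D + 51):
  D = 80 + 51 = 131
  V = -9 + 4·131 = 515
Policy B (D + 60):
  D = 80 + 60 = 140
  V = -9 + 4·140 = 551
V: 515 − 551 = -36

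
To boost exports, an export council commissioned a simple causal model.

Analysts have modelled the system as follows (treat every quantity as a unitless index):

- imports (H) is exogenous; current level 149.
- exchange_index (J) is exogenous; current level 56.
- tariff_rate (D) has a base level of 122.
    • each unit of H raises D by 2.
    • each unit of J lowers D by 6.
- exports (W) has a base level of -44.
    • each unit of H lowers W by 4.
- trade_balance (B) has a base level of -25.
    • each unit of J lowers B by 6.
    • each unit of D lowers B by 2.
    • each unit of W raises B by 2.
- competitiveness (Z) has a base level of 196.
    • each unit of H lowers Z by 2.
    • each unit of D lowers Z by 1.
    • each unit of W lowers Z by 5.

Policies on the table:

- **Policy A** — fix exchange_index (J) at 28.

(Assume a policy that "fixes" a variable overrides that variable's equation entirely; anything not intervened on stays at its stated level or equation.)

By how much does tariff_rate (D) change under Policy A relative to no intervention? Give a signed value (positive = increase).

Baseline:
  H = 149
  J = 56
  D = 122 + 2·149 − 6·56 = 84
Policy A (J := 28):
  H = 149
  J = 28
  D = 122 + 2·149 − 6·28 = 252
Change in D: 252 − 84 = 168

168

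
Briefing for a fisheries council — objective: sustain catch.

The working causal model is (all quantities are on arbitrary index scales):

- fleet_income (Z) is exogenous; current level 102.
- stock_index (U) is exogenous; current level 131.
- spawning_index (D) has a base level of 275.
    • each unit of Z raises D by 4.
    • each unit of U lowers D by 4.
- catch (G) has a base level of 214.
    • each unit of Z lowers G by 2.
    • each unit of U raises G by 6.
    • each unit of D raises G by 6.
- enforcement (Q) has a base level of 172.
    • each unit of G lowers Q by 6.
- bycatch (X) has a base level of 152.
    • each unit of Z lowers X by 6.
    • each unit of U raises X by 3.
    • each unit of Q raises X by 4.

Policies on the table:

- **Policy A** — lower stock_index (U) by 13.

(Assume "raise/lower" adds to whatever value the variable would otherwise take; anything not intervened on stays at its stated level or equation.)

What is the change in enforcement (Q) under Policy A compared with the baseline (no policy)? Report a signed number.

-1404

Baseline:
  Z = 102
  U = 131
  D = 275 + 4·102 − 4·131 = 159
  G = 214 − 2·102 + 6·131 + 6·159 = 1750
  Q = 172 − 6·1750 = -10328
Policy A (U − 13):
  Z = 102
  U = 131 − 13 = 118
  D = 275 + 4·102 − 4·118 = 211
  G = 214 − 2·102 + 6·118 + 6·211 = 1984
  Q = 172 − 6·1984 = -11732
Change in Q: -11732 − (-10328) = -1404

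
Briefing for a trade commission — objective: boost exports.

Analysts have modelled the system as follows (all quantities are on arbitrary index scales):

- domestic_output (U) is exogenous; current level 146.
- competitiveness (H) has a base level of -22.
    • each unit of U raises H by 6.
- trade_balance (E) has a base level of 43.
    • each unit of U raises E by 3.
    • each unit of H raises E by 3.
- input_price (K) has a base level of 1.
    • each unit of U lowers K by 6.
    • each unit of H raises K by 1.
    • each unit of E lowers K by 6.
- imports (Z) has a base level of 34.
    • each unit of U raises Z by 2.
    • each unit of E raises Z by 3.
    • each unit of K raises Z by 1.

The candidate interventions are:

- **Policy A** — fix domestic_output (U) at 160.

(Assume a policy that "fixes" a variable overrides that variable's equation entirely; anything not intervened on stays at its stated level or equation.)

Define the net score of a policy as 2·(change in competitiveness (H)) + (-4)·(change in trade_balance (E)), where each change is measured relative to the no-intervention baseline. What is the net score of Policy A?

Baseline:
  U = 146
  H = -22 + 6·146 = 854
  E = 43 + 3·146 + 3·854 = 3043
Policy A (U := 160):
  U = 160
  H = -22 + 6·160 = 938
  E = 43 + 3·160 + 3·938 = 3337
ΔH = 938 − 854 = 84; ΔE = 3337 − 3043 = 294
Score = 2·84 + (-4)·294 = -1008

-1008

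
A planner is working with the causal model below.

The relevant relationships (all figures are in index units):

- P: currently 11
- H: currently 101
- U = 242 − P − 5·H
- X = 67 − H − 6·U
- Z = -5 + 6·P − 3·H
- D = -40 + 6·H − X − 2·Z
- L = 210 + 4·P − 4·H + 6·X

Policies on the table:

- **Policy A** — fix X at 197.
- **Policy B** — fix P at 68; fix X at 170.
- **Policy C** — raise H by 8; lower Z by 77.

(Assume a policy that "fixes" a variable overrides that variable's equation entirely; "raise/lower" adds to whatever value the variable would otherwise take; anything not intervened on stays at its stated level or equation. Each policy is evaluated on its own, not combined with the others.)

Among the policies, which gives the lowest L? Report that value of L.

1032

Policy A (X := 197):
  P = 11
  H = 101
  U = 242 − 11 − 5·101 = -274
  X = 197
  L = 210 + 4·11 − 4·101 + 6·197 = 1032
Policy B (P := 68, X := 170):
  P = 68
  H = 101
  U = 242 − 68 − 5·101 = -331
  X = 170
  L = 210 + 4·68 − 4·101 + 6·170 = 1098
Policy C (H + 8, Z − 77):
  P = 11
  H = 101 + 8 = 109
  U = 242 − 11 − 5·109 = -314
  X = 67 − 109 − 6·(-314) = 1842
  L = 210 + 4·11 − 4·109 + 6·1842 = 10870
Comparing — Policy A: L=1032, Policy B: L=1098, Policy C: L=10870. Lowest is 1032 (Policy A).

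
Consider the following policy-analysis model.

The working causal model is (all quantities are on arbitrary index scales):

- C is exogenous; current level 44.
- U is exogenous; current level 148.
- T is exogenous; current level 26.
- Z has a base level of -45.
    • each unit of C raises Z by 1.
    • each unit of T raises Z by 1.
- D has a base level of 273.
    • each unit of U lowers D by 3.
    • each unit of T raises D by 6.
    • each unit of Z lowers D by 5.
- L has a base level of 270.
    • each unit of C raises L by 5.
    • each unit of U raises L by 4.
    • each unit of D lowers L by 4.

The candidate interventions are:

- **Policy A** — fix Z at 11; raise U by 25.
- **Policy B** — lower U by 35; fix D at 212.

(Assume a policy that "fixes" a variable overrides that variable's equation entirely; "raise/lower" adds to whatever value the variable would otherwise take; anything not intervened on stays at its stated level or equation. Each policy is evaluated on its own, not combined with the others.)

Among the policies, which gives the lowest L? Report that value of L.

Policy A (Z := 11, U + 25):
  C = 44
  U = 148 + 25 = 173
  T = 26
  Z = 11
  D = 273 − 3·173 + 6·26 − 5·11 = -145
  L = 270 + 5·44 + 4·173 − 4·(-145) = 1762
Policy B (U − 35, D := 212):
  C = 44
  U = 148 − 35 = 113
  T = 26
  Z = -45 + 44 + 26 = 25
  D = 212
  L = 270 + 5·44 + 4·113 − 4·212 = 94
Comparing — Policy A: L=1762, Policy B: L=94. Lowest is 94 (Policy B).

94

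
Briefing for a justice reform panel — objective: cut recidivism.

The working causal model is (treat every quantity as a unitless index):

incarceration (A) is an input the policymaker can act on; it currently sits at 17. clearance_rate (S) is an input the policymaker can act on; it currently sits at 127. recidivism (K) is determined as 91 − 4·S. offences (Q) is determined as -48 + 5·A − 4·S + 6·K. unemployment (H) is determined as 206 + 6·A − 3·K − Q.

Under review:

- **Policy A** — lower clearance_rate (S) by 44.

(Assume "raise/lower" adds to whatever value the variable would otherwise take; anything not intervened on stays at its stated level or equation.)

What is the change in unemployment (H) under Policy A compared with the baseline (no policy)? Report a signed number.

-1760

Baseline:
  A = 17
  S = 127
  K = 91 − 4·127 = -417
  Q = -48 + 5·17 − 4·127 + 6·(-417) = -2973
  H = 206 + 6·17 − 3·(-417) − (-2973) = 4532
Policy A (S − 44):
  A = 17
  S = 127 − 44 = 83
  K = 91 − 4·83 = -241
  Q = -48 + 5·17 − 4·83 + 6·(-241) = -1741
  H = 206 + 6·17 − 3·(-241) − (-1741) = 2772
Change in H: 2772 − 4532 = -1760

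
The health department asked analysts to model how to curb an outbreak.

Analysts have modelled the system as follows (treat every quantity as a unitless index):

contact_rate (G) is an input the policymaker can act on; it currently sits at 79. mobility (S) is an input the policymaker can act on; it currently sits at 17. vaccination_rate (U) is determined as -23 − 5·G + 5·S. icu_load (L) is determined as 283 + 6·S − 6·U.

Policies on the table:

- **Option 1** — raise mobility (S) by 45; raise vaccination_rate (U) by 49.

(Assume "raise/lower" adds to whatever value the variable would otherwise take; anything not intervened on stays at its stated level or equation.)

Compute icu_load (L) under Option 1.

1009

Option 1 (S + 45, U + 49):
  G = 79
  S = 17 + 45 = 62
  U = -23 − 5·79 + 5·62 (+49 from intervention) = -59
  L = 283 + 6·62 − 6·(-59) = 1009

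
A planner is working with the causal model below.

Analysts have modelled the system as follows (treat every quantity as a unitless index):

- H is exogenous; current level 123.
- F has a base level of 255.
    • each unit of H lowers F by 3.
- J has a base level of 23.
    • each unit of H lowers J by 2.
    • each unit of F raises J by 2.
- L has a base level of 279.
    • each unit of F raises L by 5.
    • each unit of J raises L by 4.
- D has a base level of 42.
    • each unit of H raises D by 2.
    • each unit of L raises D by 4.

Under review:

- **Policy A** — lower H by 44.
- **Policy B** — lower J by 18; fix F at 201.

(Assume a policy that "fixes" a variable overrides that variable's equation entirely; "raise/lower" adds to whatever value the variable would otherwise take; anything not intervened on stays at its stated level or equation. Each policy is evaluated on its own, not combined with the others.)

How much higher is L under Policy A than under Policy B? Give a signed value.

-1955

Policy A (H − 44):
  H = 123 − 44 = 79
  F = 255 − 3·79 = 18
  J = 23 − 2·79 + 2·18 = -99
  L = 279 + 5·18 + 4·(-99) = -27
Policy B (J − 18, F := 201):
  H = 123
  F = 201
  J = 23 − 2·123 + 2·201 (−18 from intervention) = 161
  L = 279 + 5·201 + 4·161 = 1928
L: -27 − 1928 = -1955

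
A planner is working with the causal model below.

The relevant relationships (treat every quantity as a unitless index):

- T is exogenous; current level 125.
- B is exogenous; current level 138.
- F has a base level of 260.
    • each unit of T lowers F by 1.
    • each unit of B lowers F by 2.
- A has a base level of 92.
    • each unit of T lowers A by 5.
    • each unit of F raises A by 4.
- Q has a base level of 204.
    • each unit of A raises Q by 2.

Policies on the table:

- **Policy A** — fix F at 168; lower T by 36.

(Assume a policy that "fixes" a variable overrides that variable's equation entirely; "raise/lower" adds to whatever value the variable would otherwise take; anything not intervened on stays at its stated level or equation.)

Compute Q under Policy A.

842

Policy A (F := 168, T − 36):
  T = 125 − 36 = 89
  B = 138
  F = 168
  A = 92 − 5·89 + 4·168 = 319
  Q = 204 + 2·319 = 842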